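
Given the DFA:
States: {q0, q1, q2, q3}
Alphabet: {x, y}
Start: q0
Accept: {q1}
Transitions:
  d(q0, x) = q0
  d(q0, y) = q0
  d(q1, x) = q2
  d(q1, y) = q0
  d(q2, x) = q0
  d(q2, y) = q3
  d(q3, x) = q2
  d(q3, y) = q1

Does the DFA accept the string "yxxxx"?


Trace: q0 -> q0 -> q0 -> q0 -> q0 -> q0
Final state: q0
Accept states: {q1}

No, rejected (final state q0 is not an accept state)


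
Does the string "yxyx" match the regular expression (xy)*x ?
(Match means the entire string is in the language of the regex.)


|string| = 4; first = 'y'; last = 'x'

No, "yxyx" does not match (xy)*x


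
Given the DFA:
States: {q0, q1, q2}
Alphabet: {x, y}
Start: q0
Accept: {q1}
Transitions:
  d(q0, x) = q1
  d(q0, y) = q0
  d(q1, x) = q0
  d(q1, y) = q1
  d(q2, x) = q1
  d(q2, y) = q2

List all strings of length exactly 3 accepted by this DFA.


All strings of length 3: 8 total
Accepted: 4

"xxx", "xyy", "yxy", "yyx"


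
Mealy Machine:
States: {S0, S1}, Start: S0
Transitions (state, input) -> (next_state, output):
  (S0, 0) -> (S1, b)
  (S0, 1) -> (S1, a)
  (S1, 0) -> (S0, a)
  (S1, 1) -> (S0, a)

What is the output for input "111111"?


Step-by-step:
  (S0, 1) -> (S1, a)
  (S1, 1) -> (S0, a)
  (S0, 1) -> (S1, a)
  (S1, 1) -> (S0, a)
  (S0, 1) -> (S1, a)
  (S1, 1) -> (S0, a)

"aaaaaa"


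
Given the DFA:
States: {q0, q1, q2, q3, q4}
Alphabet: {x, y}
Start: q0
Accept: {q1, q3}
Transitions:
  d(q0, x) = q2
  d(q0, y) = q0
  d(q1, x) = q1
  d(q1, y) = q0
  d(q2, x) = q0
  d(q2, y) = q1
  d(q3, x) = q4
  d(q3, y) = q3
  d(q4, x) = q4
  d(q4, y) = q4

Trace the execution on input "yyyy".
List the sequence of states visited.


Input: yyyy
d(q0, y) = q0
d(q0, y) = q0
d(q0, y) = q0
d(q0, y) = q0


q0 -> q0 -> q0 -> q0 -> q0


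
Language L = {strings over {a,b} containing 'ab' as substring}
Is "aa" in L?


'ab' does not occur

No, "aa" is not in L


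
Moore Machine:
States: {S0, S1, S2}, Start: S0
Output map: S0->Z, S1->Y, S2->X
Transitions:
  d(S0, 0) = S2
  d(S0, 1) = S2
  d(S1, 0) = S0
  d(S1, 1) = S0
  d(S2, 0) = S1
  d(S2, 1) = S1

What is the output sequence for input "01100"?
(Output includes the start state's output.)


Start: S0 (output Z)
  --0--> S2 (output X)
  --1--> S1 (output Y)
  --1--> S0 (output Z)
  --0--> S2 (output X)
  --0--> S1 (output Y)

"ZXYZXY"


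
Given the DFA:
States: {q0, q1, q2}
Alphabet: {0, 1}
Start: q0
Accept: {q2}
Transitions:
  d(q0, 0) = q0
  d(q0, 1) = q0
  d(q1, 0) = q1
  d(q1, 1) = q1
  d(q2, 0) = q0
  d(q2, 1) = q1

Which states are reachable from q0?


BFS from q0:
  layer 0: {q0}

{q0}


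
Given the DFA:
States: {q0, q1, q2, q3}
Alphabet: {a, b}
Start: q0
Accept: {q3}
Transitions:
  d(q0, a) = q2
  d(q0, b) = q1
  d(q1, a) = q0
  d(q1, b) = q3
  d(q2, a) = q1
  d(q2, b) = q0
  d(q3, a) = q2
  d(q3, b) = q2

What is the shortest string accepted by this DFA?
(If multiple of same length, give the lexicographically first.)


BFS by string length (lex-first path to each state shown):
  len 0: q0<-""
  len 1: q1<-"b", q2<-"a"
  len 2: q0<-"ab", q1<-"aa", q3<-"bb"
Found accept state at length 2.

"bb"


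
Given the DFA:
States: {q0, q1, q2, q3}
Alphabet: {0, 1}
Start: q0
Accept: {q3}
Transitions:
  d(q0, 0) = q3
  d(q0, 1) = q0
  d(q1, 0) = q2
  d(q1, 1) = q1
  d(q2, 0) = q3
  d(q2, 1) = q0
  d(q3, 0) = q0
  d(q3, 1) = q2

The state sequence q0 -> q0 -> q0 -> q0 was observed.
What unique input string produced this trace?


Trace back each transition to find the symbol:
  q0 --[1]--> q0
  q0 --[1]--> q0
  q0 --[1]--> q0

"111"


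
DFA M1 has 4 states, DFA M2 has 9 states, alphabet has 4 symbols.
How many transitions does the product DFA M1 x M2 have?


Product DFA has 4 * 9 = 36 states.
Each has 4 transitions: 36 * 4 = 144

144


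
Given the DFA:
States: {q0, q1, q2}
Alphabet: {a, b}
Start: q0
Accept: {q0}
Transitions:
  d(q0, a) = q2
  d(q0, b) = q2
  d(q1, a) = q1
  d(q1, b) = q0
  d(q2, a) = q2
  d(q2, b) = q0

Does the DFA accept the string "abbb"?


Trace: q0 -> q2 -> q0 -> q2 -> q0
Final state: q0
Accept states: {q0}

Yes, accepted (final state q0 is an accept state)


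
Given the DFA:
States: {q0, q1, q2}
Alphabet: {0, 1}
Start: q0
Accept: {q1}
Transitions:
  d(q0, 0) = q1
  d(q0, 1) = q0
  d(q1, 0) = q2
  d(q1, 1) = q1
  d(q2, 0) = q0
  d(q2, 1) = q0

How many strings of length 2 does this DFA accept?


Enumerating all length-2 strings:
  "00" -> q2 [reject]
  "01" -> q1 [accept]
  "10" -> q1 [accept]
  "11" -> q0 [reject]

2 out of 4


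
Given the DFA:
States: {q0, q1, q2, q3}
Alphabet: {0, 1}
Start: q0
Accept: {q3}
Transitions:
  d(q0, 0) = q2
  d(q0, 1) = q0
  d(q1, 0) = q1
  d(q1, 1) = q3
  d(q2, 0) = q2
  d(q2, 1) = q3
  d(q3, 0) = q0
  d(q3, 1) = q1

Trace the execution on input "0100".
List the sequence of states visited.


Input: 0100
d(q0, 0) = q2
d(q2, 1) = q3
d(q3, 0) = q0
d(q0, 0) = q2


q0 -> q2 -> q3 -> q0 -> q2


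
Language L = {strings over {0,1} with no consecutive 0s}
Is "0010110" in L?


'00' occurs at index 0

No, "0010110" is not in L


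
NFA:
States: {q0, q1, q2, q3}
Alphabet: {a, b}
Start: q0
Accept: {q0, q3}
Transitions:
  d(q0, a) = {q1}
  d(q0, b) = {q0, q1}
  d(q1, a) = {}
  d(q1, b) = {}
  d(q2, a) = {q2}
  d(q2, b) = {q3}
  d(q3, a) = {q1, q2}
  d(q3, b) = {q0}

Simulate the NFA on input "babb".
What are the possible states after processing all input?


Start: {q0}
  --b--> {q0, q1}
  --a--> {q1}
  --b--> {}
  --b--> {}

{} (empty set, no valid transitions)


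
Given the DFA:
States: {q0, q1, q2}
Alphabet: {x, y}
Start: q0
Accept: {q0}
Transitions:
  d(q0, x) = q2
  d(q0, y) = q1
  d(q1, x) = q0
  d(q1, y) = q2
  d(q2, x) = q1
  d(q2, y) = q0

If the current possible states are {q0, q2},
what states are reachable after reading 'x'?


Apply transition on 'x' from each current state:
  d(q0, x) = q2
  d(q2, x) = q1

{q1, q2}


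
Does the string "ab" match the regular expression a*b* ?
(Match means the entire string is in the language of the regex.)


|string| = 2; first = 'a'; last = 'b'

Yes, "ab" matches a*b*


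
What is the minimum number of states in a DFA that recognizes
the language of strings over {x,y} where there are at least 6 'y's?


States: count = 0, 1, ..., 5, and a final '>= 6' state.
Total: 6 + 1 = 7. Accept = '>= 6' state.

7


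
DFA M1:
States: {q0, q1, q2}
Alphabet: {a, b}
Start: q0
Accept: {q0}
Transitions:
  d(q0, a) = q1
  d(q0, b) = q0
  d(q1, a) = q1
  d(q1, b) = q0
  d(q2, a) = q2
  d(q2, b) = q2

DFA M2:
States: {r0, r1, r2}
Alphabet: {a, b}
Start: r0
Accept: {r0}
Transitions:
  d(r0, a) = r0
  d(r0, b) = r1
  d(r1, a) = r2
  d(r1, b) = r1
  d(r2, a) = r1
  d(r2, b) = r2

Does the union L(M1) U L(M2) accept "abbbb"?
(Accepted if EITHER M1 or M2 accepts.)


M1: final=q0 accepted=True
M2: final=r1 accepted=False

Yes, union accepts


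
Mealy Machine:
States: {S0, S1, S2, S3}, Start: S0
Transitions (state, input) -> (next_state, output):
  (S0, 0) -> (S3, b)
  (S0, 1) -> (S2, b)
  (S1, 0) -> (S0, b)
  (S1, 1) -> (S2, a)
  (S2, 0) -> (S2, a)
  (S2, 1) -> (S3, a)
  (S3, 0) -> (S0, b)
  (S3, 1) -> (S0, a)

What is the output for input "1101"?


Step-by-step:
  (S0, 1) -> (S2, b)
  (S2, 1) -> (S3, a)
  (S3, 0) -> (S0, b)
  (S0, 1) -> (S2, b)

"babb"


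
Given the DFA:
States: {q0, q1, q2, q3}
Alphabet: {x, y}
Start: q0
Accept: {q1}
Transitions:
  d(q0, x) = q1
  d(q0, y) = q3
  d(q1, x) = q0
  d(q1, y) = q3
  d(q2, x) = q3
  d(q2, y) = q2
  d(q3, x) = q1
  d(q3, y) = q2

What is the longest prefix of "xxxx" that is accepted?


Run the DFA, marking each prefix where the state is accepting:
  "" -> q0 [reject]
  "x" -> q1 [accept]
  "xx" -> q0 [reject]
  "xxx" -> q1 [accept]
  "xxxx" -> q0 [reject]

"xxx"


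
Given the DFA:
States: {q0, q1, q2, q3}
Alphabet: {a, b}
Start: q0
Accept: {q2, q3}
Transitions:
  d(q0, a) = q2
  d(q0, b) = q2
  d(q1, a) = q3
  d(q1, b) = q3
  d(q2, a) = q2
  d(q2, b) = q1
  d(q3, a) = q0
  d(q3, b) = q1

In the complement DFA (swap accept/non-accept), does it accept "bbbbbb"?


Trace: q0 -> q2 -> q1 -> q3 -> q1 -> q3 -> q1
Final: q1
Original accept: {q2, q3}
Complement: q1 is not in original accept

Yes, complement accepts (original rejects)


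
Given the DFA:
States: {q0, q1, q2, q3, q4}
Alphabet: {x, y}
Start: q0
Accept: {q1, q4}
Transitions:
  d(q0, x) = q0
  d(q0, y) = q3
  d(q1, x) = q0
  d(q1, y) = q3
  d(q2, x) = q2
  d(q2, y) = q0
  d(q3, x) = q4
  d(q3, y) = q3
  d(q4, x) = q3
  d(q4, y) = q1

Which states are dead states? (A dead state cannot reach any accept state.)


Forward reachability from each state:
  q0 -> reaches accept state q1 (live)
  q1 -> reaches accept state q1 (live)
  q2 -> reaches accept state q1 (live)
  q3 -> reaches accept state q1 (live)
  q4 -> reaches accept state q1 (live)

None (all states can reach an accept state)


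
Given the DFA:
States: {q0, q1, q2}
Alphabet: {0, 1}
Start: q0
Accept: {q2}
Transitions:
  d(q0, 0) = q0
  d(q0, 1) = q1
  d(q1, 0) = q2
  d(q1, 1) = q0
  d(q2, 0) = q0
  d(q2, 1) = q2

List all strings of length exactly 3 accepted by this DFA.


All strings of length 3: 8 total
Accepted: 2

"010", "101"


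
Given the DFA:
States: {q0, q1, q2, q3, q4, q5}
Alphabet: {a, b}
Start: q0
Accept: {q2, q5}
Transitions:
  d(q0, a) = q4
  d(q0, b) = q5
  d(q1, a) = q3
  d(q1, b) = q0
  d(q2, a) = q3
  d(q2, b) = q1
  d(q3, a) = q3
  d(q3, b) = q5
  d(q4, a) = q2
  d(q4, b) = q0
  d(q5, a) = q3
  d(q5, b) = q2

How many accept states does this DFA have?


Accept states listed: {q2, q5}
Counting: q2(1) q5(2)

2


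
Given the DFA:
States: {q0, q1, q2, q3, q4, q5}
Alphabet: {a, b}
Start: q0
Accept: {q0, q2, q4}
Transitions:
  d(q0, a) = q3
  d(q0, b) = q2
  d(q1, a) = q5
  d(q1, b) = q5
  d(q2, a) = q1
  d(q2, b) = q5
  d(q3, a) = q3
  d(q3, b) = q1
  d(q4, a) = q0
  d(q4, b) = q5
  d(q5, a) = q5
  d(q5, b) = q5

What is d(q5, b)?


Looking up transition d(q5, b)

q5


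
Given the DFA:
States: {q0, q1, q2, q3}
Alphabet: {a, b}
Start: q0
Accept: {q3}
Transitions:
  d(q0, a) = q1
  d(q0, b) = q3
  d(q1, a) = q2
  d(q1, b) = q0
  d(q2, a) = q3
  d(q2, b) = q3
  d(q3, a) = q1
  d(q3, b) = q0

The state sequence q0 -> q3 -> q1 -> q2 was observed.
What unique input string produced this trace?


Trace back each transition to find the symbol:
  q0 --[b]--> q3
  q3 --[a]--> q1
  q1 --[a]--> q2

"baa"


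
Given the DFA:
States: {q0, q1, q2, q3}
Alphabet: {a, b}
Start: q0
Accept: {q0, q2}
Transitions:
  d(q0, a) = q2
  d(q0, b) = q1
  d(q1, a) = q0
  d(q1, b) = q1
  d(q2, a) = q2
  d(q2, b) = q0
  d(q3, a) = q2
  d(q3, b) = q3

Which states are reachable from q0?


BFS from q0:
  layer 0: {q0}
  layer 1: {q1, q2}

{q0, q1, q2}


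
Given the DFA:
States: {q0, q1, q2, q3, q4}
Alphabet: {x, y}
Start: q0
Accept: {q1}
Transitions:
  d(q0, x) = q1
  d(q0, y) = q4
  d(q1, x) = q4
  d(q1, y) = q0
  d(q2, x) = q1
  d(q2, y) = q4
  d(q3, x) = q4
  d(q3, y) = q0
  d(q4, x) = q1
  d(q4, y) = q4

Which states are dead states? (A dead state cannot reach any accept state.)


Forward reachability from each state:
  q0 -> reaches accept state q1 (live)
  q1 -> reaches accept state q1 (live)
  q2 -> reaches accept state q1 (live)
  q3 -> reaches accept state q1 (live)
  q4 -> reaches accept state q1 (live)

None (all states can reach an accept state)


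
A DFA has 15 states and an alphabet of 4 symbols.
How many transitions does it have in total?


Each state has exactly one transition per symbol.
15 * 4 = 60

60


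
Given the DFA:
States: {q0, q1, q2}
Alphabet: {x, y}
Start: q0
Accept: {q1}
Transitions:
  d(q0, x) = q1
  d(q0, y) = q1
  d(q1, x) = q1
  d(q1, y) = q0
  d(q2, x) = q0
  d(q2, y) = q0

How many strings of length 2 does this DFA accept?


Enumerating all length-2 strings:
  "xx" -> q1 [accept]
  "xy" -> q0 [reject]
  "yx" -> q1 [accept]
  "yy" -> q0 [reject]

2 out of 4


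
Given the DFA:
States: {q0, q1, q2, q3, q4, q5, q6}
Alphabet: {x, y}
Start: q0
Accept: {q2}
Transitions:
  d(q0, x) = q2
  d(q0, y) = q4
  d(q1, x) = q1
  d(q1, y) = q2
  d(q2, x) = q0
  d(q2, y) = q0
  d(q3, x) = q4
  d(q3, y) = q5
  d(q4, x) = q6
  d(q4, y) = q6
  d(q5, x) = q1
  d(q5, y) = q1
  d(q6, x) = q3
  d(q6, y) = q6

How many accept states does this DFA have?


Accept states listed: {q2}
Counting: q2(1)

1


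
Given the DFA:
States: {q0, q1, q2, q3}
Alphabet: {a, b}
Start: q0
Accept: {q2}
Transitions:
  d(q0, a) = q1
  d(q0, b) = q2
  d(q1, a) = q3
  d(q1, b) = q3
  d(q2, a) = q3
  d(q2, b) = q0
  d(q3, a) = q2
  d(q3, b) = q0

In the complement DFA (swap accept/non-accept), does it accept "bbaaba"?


Trace: q0 -> q2 -> q0 -> q1 -> q3 -> q0 -> q1
Final: q1
Original accept: {q2}
Complement: q1 is not in original accept

Yes, complement accepts (original rejects)


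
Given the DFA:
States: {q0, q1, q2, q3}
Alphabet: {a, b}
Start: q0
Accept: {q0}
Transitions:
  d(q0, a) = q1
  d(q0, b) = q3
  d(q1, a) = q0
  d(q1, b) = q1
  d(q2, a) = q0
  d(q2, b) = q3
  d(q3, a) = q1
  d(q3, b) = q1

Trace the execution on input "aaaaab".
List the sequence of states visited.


Input: aaaaab
d(q0, a) = q1
d(q1, a) = q0
d(q0, a) = q1
d(q1, a) = q0
d(q0, a) = q1
d(q1, b) = q1


q0 -> q1 -> q0 -> q1 -> q0 -> q1 -> q1


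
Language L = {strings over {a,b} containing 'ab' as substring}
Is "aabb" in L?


'ab' occurs at index 1

Yes, "aabb" is in L


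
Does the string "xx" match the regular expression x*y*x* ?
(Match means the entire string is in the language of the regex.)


|string| = 2; first = 'x'; last = 'x'

Yes, "xx" matches x*y*x*


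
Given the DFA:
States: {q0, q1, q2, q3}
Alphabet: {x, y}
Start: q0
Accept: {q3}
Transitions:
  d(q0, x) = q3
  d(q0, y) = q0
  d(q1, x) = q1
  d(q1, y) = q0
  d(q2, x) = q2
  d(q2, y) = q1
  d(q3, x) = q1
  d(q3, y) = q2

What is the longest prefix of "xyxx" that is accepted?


Run the DFA, marking each prefix where the state is accepting:
  "" -> q0 [reject]
  "x" -> q3 [accept]
  "xy" -> q2 [reject]
  "xyx" -> q2 [reject]
  "xyxx" -> q2 [reject]

"x"


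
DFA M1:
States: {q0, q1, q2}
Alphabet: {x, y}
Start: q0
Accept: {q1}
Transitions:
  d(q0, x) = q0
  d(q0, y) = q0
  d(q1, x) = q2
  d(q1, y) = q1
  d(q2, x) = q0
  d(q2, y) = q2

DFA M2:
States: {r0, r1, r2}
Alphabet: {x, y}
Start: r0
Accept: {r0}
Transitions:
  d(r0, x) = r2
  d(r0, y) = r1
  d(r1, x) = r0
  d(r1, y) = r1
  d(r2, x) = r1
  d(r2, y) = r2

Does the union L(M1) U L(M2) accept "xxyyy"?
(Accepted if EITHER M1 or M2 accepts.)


M1: final=q0 accepted=False
M2: final=r1 accepted=False

No, union rejects (neither accepts)


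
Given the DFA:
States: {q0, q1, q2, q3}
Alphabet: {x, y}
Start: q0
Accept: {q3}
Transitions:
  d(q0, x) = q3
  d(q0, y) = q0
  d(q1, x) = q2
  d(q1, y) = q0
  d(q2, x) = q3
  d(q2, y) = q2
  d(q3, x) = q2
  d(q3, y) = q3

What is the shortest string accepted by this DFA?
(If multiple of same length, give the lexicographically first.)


BFS by string length (lex-first path to each state shown):
  len 0: q0<-""
  len 1: q0<-"y", q3<-"x"
Found accept state at length 1.

"x"


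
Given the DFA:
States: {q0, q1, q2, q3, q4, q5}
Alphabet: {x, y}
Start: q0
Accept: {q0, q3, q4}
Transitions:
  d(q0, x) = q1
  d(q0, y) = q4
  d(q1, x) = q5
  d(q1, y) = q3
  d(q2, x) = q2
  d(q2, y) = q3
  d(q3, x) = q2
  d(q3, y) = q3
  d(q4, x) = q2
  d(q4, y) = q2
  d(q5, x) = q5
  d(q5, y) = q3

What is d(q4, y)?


Looking up transition d(q4, y)

q2


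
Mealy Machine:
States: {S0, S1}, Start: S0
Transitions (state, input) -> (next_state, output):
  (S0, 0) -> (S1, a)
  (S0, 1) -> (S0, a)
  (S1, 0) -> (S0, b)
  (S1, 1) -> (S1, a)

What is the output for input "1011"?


Step-by-step:
  (S0, 1) -> (S0, a)
  (S0, 0) -> (S1, a)
  (S1, 1) -> (S1, a)
  (S1, 1) -> (S1, a)

"aaaa"


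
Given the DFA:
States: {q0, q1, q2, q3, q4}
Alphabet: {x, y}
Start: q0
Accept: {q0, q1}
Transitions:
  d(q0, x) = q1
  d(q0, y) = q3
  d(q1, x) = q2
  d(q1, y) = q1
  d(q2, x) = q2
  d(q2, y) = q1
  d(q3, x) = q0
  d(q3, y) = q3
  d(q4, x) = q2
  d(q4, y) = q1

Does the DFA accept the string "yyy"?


Trace: q0 -> q3 -> q3 -> q3
Final state: q3
Accept states: {q0, q1}

No, rejected (final state q3 is not an accept state)


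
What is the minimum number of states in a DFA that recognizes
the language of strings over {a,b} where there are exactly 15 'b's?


States: count = 0, 1, ..., 15 (that's 16 states), plus a dead state for count > 15.
Total: 16 + 1 = 17. Accept = count-15 state.

17


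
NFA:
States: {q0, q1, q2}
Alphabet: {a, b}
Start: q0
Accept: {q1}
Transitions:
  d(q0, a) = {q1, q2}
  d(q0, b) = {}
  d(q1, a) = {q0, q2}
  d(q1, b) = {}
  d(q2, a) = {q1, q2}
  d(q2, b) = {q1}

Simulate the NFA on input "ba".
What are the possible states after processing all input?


Start: {q0}
  --b--> {}
  --a--> {}

{} (empty set, no valid transitions)


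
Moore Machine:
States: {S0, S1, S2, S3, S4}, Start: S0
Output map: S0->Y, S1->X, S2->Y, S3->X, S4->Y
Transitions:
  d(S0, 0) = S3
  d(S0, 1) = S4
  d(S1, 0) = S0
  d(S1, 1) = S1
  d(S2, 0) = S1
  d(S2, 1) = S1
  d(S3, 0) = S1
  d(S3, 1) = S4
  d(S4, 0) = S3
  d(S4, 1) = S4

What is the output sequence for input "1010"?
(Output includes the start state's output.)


Start: S0 (output Y)
  --1--> S4 (output Y)
  --0--> S3 (output X)
  --1--> S4 (output Y)
  --0--> S3 (output X)

"YYXYX"


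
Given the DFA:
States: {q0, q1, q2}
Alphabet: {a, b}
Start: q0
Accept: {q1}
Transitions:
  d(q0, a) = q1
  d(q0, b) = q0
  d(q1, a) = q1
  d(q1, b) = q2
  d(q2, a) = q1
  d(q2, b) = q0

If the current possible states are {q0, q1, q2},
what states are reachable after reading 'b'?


Apply transition on 'b' from each current state:
  d(q0, b) = q0
  d(q1, b) = q2
  d(q2, b) = q0

{q0, q2}


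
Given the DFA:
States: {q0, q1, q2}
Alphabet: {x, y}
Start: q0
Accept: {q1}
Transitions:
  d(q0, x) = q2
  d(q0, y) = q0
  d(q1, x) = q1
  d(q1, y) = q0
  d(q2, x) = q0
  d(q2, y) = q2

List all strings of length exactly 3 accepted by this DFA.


All strings of length 3: 8 total
Accepted: 0

None


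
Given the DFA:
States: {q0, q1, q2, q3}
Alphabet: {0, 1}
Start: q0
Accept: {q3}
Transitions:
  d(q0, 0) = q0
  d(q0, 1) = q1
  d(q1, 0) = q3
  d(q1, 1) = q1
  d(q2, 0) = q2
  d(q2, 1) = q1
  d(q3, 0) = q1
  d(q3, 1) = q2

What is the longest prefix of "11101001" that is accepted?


Run the DFA, marking each prefix where the state is accepting:
  "" -> q0 [reject]
  "1" -> q1 [reject]
  "11" -> q1 [reject]
  "111" -> q1 [reject]
  "1110" -> q3 [accept]
  "11101" -> q2 [reject]
  "111010" -> q2 [reject]
  "1110100" -> q2 [reject]
  "11101001" -> q1 [reject]

"1110"


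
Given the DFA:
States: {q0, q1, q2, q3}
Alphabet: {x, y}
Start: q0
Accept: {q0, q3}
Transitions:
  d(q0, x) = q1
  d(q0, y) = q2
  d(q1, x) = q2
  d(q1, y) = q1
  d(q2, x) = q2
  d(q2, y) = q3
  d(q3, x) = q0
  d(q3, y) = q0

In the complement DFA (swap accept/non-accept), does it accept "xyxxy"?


Trace: q0 -> q1 -> q1 -> q2 -> q2 -> q3
Final: q3
Original accept: {q0, q3}
Complement: q3 is in original accept

No, complement rejects (original accepts)


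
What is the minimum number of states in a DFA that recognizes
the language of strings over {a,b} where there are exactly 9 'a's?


States: count = 0, 1, ..., 9 (that's 10 states), plus a dead state for count > 9.
Total: 10 + 1 = 11. Accept = count-9 state.

11


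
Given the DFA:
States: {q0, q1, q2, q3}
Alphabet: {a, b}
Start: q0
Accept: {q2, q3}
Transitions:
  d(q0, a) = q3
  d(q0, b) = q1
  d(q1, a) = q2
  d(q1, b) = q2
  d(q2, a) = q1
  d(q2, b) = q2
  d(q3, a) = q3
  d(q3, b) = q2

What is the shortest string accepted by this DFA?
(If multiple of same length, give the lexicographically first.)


BFS by string length (lex-first path to each state shown):
  len 0: q0<-""
  len 1: q1<-"b", q3<-"a"
Found accept state at length 1.

"a"


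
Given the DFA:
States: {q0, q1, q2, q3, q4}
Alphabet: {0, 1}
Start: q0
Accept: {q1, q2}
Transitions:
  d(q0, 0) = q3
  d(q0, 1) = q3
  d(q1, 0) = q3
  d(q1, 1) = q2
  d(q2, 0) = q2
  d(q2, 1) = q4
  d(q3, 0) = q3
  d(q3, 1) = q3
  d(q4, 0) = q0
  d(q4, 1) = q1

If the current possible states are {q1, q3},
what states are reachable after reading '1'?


Apply transition on '1' from each current state:
  d(q1, 1) = q2
  d(q3, 1) = q3

{q2, q3}


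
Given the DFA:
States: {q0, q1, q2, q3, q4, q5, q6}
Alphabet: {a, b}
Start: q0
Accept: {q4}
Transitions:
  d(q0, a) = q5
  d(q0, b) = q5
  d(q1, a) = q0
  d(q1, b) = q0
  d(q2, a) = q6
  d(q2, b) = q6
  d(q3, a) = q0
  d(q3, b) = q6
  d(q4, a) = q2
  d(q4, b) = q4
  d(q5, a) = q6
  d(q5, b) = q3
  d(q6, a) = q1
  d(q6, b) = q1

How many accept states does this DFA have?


Accept states listed: {q4}
Counting: q4(1)

1


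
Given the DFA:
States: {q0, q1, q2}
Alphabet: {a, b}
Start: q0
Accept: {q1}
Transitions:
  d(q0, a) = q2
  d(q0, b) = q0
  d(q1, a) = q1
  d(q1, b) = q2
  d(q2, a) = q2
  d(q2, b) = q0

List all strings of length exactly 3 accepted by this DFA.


All strings of length 3: 8 total
Accepted: 0

None


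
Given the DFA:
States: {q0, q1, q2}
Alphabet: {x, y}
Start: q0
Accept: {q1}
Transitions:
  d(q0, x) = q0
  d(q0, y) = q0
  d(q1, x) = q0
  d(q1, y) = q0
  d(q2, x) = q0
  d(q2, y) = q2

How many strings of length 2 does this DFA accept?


Enumerating all length-2 strings:
  "xx" -> q0 [reject]
  "xy" -> q0 [reject]
  "yx" -> q0 [reject]
  "yy" -> q0 [reject]

0 out of 4


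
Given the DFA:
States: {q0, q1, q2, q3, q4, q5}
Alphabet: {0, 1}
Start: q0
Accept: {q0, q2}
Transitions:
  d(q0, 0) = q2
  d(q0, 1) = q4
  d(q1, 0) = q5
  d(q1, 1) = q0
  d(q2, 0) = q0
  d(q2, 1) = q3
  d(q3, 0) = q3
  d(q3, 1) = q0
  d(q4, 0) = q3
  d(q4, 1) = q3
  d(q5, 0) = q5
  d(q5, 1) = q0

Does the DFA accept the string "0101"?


Trace: q0 -> q2 -> q3 -> q3 -> q0
Final state: q0
Accept states: {q0, q2}

Yes, accepted (final state q0 is an accept state)


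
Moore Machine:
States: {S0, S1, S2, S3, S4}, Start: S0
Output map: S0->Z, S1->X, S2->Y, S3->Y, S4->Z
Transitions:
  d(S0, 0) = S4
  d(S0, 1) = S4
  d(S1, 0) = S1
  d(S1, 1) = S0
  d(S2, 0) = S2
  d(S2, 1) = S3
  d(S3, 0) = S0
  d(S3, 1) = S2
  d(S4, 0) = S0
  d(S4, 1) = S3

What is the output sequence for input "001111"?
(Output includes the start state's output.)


Start: S0 (output Z)
  --0--> S4 (output Z)
  --0--> S0 (output Z)
  --1--> S4 (output Z)
  --1--> S3 (output Y)
  --1--> S2 (output Y)
  --1--> S3 (output Y)

"ZZZZYYY"


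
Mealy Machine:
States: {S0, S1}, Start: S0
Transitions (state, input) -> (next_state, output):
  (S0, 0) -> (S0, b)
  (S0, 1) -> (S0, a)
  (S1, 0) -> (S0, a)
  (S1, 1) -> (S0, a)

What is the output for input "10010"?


Step-by-step:
  (S0, 1) -> (S0, a)
  (S0, 0) -> (S0, b)
  (S0, 0) -> (S0, b)
  (S0, 1) -> (S0, a)
  (S0, 0) -> (S0, b)

"abbab"


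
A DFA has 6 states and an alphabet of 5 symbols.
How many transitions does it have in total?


Each state has exactly one transition per symbol.
6 * 5 = 30

30


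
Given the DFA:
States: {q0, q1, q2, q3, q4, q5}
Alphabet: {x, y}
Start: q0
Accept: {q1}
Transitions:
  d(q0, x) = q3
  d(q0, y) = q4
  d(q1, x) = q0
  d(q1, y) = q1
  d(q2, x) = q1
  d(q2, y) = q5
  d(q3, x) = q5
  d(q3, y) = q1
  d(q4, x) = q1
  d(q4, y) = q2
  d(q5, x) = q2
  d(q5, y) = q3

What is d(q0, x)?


Looking up transition d(q0, x)

q3


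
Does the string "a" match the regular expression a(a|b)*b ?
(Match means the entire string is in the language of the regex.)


|string| = 1; first = 'a'; last = 'a'

No, "a" does not match a(a|b)*b


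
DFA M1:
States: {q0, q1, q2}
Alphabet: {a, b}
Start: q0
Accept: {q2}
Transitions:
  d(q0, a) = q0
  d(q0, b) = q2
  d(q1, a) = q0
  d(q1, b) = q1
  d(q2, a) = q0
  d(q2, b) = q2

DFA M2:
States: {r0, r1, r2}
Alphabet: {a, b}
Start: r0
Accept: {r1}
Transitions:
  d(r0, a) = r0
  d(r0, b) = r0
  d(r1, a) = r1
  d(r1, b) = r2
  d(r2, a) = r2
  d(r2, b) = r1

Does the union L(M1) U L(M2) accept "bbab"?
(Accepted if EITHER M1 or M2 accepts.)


M1: final=q2 accepted=True
M2: final=r0 accepted=False

Yes, union accepts


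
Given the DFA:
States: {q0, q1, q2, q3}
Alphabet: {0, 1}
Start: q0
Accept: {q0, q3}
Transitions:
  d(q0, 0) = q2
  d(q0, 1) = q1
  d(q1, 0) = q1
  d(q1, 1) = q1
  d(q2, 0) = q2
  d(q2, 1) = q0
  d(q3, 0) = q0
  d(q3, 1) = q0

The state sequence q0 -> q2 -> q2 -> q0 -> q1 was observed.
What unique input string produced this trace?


Trace back each transition to find the symbol:
  q0 --[0]--> q2
  q2 --[0]--> q2
  q2 --[1]--> q0
  q0 --[1]--> q1

"0011"


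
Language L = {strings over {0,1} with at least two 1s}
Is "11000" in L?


count('1') = 2

Yes, "11000" is in L


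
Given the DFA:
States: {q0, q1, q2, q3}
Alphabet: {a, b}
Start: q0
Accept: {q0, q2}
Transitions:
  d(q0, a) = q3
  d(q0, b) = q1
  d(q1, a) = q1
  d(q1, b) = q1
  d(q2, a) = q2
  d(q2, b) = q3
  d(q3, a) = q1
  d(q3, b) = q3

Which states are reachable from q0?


BFS from q0:
  layer 0: {q0}
  layer 1: {q1, q3}

{q0, q1, q3}


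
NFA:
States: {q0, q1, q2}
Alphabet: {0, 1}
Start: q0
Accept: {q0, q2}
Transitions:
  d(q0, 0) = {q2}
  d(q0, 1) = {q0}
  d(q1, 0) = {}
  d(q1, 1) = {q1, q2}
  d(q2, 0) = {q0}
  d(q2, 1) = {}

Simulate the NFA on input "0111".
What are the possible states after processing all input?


Start: {q0}
  --0--> {q2}
  --1--> {}
  --1--> {}
  --1--> {}

{} (empty set, no valid transitions)


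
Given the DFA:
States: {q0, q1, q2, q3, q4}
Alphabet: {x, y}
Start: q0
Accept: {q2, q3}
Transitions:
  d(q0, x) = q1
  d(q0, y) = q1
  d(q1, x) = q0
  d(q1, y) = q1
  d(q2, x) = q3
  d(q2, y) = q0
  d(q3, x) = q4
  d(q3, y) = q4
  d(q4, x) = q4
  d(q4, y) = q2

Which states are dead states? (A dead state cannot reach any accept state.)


Forward reachability from each state:
  q0 -> reaches {q0, q1}, no accept state (dead)
  q1 -> reaches {q0, q1}, no accept state (dead)
  q2 -> reaches accept state q2 (live)
  q3 -> reaches accept state q2 (live)
  q4 -> reaches accept state q2 (live)

{q0, q1}


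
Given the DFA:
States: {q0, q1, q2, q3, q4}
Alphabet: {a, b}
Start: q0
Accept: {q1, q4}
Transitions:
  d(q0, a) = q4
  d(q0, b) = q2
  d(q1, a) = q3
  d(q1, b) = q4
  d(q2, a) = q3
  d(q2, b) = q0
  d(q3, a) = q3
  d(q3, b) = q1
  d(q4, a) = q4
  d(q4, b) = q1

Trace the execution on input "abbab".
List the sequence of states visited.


Input: abbab
d(q0, a) = q4
d(q4, b) = q1
d(q1, b) = q4
d(q4, a) = q4
d(q4, b) = q1


q0 -> q4 -> q1 -> q4 -> q4 -> q1


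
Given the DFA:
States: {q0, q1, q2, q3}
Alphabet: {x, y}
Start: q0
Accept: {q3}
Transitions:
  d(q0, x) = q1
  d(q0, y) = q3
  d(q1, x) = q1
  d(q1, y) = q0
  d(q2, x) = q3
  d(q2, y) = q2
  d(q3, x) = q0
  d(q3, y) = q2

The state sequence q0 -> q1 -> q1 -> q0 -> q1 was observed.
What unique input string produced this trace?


Trace back each transition to find the symbol:
  q0 --[x]--> q1
  q1 --[x]--> q1
  q1 --[y]--> q0
  q0 --[x]--> q1

"xxyx"


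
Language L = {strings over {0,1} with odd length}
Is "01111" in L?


length = 5; 5 mod 2 = 1

Yes, "01111" is in L


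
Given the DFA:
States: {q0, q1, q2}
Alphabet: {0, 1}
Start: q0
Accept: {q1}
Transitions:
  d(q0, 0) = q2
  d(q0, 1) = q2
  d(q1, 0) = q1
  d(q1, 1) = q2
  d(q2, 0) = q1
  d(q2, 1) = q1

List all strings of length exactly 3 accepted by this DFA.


All strings of length 3: 8 total
Accepted: 4

"000", "010", "100", "110"


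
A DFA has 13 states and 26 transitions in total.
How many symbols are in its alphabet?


Each state has exactly one transition per symbol.
|alphabet| = transitions / states = 26 / 13 = 2

2


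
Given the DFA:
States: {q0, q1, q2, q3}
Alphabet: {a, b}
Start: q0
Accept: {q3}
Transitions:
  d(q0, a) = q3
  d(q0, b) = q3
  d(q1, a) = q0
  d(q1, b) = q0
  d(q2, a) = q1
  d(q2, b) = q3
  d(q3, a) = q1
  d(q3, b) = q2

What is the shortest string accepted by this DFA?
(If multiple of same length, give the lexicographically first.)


BFS by string length (lex-first path to each state shown):
  len 0: q0<-""
  len 1: q3<-"a"
Found accept state at length 1.

"a"


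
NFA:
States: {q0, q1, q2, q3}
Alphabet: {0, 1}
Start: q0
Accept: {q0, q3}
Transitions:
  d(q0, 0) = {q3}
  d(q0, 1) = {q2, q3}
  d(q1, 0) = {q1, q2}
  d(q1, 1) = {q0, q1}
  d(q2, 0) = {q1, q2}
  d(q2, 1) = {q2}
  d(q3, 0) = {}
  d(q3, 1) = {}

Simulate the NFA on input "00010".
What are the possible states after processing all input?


Start: {q0}
  --0--> {q3}
  --0--> {}
  --0--> {}
  --1--> {}
  --0--> {}

{} (empty set, no valid transitions)


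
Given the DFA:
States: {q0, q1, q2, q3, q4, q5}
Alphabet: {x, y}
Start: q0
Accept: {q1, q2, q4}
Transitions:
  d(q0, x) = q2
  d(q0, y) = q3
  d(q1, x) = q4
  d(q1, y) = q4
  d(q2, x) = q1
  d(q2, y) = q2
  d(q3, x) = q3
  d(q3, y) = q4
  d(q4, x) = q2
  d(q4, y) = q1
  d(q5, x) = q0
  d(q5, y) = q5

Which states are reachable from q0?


BFS from q0:
  layer 0: {q0}
  layer 1: {q2, q3}
  layer 2: {q1, q4}

{q0, q1, q2, q3, q4}


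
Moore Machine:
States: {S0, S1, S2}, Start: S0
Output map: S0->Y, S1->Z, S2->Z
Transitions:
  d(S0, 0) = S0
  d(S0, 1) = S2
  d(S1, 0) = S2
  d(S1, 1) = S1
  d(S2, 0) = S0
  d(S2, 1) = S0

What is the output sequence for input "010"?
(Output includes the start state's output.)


Start: S0 (output Y)
  --0--> S0 (output Y)
  --1--> S2 (output Z)
  --0--> S0 (output Y)

"YYZY"


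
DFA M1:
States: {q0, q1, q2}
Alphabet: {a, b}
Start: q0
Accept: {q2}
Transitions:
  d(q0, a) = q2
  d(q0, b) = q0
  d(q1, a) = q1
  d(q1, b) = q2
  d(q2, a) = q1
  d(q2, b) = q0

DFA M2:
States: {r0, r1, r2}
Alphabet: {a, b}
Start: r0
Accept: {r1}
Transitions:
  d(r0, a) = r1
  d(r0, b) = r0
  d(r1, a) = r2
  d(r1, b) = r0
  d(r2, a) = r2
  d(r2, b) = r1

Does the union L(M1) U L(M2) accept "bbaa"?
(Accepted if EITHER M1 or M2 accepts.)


M1: final=q1 accepted=False
M2: final=r2 accepted=False

No, union rejects (neither accepts)


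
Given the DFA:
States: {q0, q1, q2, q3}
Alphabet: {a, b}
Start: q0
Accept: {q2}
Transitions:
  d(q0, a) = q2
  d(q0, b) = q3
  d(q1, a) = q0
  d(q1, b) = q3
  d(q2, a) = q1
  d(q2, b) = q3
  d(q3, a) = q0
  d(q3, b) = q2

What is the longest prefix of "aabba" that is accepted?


Run the DFA, marking each prefix where the state is accepting:
  "" -> q0 [reject]
  "a" -> q2 [accept]
  "aa" -> q1 [reject]
  "aab" -> q3 [reject]
  "aabb" -> q2 [accept]
  "aabba" -> q1 [reject]

"aabb"


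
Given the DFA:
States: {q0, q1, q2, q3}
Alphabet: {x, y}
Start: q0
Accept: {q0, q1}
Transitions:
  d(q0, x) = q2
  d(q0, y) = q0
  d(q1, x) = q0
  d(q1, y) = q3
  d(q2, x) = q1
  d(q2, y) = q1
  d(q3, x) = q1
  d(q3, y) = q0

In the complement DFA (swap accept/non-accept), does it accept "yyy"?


Trace: q0 -> q0 -> q0 -> q0
Final: q0
Original accept: {q0, q1}
Complement: q0 is in original accept

No, complement rejects (original accepts)


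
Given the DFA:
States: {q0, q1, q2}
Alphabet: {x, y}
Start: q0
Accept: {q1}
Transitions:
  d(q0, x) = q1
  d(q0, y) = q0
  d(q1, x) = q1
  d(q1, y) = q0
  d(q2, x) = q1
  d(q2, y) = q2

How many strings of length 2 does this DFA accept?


Enumerating all length-2 strings:
  "xx" -> q1 [accept]
  "xy" -> q0 [reject]
  "yx" -> q1 [accept]
  "yy" -> q0 [reject]

2 out of 4


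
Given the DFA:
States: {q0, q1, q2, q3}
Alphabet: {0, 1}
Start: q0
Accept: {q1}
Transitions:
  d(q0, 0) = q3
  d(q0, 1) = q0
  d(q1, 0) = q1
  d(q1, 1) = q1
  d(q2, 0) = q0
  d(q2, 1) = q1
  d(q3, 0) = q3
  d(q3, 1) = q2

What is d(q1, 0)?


Looking up transition d(q1, 0)

q1


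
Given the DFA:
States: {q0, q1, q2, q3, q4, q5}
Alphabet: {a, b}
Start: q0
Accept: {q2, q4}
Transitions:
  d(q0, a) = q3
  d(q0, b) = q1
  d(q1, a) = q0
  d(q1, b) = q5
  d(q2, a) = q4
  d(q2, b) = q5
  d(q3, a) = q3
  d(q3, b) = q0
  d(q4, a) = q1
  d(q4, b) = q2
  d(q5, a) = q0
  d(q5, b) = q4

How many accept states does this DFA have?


Accept states listed: {q2, q4}
Counting: q2(1) q4(2)

2


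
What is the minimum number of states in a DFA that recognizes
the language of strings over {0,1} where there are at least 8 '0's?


States: count = 0, 1, ..., 7, and a final '>= 8' state.
Total: 8 + 1 = 9. Accept = '>= 8' state.

9


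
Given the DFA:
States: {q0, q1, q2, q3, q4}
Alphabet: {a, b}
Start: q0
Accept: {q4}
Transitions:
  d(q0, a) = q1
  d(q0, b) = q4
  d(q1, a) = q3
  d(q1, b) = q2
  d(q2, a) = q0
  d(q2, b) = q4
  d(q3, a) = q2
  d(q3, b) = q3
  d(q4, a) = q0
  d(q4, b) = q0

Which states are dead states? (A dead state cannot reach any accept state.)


Forward reachability from each state:
  q0 -> reaches accept state q4 (live)
  q1 -> reaches accept state q4 (live)
  q2 -> reaches accept state q4 (live)
  q3 -> reaches accept state q4 (live)
  q4 -> reaches accept state q4 (live)

None (all states can reach an accept state)


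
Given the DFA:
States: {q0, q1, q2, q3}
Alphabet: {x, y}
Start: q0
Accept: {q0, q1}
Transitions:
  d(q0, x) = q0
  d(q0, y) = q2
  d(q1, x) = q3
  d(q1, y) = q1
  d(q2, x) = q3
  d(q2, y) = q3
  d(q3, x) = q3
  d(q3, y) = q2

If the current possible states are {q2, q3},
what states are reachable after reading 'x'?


Apply transition on 'x' from each current state:
  d(q2, x) = q3
  d(q3, x) = q3

{q3}


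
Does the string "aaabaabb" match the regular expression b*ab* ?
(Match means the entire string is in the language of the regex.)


|string| = 8; first = 'a'; last = 'b'

No, "aaabaabb" does not match b*ab*


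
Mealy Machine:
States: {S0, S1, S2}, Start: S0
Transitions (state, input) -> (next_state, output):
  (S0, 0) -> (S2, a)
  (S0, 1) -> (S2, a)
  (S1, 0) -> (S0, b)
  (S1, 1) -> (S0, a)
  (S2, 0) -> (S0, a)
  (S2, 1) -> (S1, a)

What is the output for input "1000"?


Step-by-step:
  (S0, 1) -> (S2, a)
  (S2, 0) -> (S0, a)
  (S0, 0) -> (S2, a)
  (S2, 0) -> (S0, a)

"aaaa"


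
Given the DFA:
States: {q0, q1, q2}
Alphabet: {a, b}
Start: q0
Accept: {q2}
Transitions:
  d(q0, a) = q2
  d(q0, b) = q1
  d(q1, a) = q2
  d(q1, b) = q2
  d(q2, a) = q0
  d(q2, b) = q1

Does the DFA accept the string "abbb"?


Trace: q0 -> q2 -> q1 -> q2 -> q1
Final state: q1
Accept states: {q2}

No, rejected (final state q1 is not an accept state)


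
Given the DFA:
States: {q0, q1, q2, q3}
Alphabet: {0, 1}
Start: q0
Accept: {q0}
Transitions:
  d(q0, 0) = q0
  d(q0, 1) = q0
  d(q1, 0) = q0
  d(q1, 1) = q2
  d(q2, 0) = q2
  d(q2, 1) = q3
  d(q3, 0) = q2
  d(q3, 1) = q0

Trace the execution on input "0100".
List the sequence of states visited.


Input: 0100
d(q0, 0) = q0
d(q0, 1) = q0
d(q0, 0) = q0
d(q0, 0) = q0


q0 -> q0 -> q0 -> q0 -> q0


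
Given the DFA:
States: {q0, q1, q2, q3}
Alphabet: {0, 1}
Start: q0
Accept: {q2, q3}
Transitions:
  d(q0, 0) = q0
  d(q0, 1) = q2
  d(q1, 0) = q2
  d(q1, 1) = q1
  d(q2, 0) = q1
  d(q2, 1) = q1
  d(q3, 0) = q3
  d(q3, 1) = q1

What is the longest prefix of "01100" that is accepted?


Run the DFA, marking each prefix where the state is accepting:
  "" -> q0 [reject]
  "0" -> q0 [reject]
  "01" -> q2 [accept]
  "011" -> q1 [reject]
  "0110" -> q2 [accept]
  "01100" -> q1 [reject]

"0110"


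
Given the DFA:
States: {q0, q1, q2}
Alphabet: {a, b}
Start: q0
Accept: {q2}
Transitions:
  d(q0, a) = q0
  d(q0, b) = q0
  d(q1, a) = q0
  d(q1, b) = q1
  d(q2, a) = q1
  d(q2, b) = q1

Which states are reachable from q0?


BFS from q0:
  layer 0: {q0}

{q0}


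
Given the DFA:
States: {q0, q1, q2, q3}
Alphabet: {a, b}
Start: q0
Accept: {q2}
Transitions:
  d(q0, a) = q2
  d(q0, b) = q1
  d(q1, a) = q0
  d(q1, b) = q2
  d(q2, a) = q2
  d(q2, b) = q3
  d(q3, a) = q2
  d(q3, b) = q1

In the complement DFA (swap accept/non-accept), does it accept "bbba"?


Trace: q0 -> q1 -> q2 -> q3 -> q2
Final: q2
Original accept: {q2}
Complement: q2 is in original accept

No, complement rejects (original accepts)


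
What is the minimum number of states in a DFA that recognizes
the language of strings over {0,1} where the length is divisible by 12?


States track (length) mod 12.
Need 12 states: one per remainder 0..11; accept = remainder 0.

12


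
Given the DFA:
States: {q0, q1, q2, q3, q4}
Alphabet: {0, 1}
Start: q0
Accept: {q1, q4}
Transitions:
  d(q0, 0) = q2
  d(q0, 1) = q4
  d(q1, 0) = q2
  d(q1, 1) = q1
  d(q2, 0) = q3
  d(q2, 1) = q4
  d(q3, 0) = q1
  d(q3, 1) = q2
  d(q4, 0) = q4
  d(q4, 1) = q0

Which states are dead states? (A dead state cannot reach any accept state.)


Forward reachability from each state:
  q0 -> reaches accept state q1 (live)
  q1 -> reaches accept state q1 (live)
  q2 -> reaches accept state q1 (live)
  q3 -> reaches accept state q1 (live)
  q4 -> reaches accept state q1 (live)

None (all states can reach an accept state)


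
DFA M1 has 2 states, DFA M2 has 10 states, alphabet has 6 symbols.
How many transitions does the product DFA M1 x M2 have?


Product DFA has 2 * 10 = 20 states.
Each has 6 transitions: 20 * 6 = 120

120


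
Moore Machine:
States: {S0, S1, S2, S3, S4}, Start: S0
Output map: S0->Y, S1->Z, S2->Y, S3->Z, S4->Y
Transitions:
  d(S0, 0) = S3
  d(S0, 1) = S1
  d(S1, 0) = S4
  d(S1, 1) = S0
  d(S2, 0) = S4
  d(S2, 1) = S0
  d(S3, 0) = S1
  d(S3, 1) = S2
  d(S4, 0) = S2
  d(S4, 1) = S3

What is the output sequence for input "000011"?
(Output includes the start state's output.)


Start: S0 (output Y)
  --0--> S3 (output Z)
  --0--> S1 (output Z)
  --0--> S4 (output Y)
  --0--> S2 (output Y)
  --1--> S0 (output Y)
  --1--> S1 (output Z)

"YZZYYYZ"


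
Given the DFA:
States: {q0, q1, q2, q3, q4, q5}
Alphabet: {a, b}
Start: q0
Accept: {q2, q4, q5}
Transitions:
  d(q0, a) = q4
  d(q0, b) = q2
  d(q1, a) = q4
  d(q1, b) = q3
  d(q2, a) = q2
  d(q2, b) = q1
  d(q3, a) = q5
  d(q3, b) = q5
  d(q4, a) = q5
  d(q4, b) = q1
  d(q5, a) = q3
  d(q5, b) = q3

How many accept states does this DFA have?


Accept states listed: {q2, q4, q5}
Counting: q2(1) q4(2) q5(3)

3


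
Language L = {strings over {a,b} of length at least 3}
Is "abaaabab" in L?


length = 8

Yes, "abaaabab" is in L


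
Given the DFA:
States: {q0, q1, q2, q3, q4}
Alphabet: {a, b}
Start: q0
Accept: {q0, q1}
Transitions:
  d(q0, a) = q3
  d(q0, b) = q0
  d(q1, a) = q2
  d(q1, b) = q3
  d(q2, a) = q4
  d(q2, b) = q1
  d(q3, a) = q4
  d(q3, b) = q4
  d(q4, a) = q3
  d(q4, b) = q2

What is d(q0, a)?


Looking up transition d(q0, a)

q3


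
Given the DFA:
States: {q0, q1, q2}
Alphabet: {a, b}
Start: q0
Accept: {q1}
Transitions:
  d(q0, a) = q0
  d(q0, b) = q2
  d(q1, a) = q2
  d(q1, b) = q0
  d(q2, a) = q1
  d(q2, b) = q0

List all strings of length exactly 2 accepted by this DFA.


All strings of length 2: 4 total
Accepted: 1

"ba"


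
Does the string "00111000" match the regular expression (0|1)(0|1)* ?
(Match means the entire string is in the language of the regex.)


|string| = 8; first = '0'; last = '0'

Yes, "00111000" matches (0|1)(0|1)*


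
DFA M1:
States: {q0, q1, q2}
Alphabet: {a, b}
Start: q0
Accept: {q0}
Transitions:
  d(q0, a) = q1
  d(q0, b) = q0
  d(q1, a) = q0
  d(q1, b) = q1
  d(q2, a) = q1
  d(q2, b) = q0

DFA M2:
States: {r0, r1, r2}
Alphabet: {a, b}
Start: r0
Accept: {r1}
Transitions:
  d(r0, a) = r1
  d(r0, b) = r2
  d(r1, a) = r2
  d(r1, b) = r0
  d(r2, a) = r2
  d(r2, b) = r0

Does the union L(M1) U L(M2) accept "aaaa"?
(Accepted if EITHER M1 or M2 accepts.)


M1: final=q0 accepted=True
M2: final=r2 accepted=False

Yes, union accepts


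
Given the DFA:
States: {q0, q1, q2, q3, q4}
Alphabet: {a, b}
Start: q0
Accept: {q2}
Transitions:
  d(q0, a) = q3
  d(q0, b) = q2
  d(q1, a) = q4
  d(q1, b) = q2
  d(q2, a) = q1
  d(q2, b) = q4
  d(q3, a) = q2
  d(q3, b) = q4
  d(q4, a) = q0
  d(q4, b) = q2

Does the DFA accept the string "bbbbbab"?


Trace: q0 -> q2 -> q4 -> q2 -> q4 -> q2 -> q1 -> q2
Final state: q2
Accept states: {q2}

Yes, accepted (final state q2 is an accept state)


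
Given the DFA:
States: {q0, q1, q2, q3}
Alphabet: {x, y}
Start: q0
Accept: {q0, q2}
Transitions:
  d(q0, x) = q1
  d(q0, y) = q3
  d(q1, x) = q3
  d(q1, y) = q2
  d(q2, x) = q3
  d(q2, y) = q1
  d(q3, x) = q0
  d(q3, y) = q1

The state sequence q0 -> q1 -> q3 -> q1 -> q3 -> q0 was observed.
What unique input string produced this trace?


Trace back each transition to find the symbol:
  q0 --[x]--> q1
  q1 --[x]--> q3
  q3 --[y]--> q1
  q1 --[x]--> q3
  q3 --[x]--> q0

"xxyxx"
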